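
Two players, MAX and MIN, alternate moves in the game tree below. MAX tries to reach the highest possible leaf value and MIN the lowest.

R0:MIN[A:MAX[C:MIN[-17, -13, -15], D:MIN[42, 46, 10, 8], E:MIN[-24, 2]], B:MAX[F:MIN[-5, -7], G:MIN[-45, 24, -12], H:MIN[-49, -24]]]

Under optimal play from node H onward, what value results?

H (MIN): min(-49, -24) = -49

-49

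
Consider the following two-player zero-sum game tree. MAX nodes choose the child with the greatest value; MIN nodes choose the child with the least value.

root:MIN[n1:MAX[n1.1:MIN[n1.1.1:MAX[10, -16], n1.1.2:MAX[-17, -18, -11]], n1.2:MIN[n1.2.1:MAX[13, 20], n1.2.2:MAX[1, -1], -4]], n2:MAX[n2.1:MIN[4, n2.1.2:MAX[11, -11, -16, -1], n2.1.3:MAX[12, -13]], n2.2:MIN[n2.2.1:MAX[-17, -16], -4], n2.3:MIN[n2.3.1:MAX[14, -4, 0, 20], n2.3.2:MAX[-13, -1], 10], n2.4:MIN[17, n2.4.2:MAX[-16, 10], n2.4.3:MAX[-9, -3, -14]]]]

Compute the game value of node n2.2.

-16

n2.2.1 (MAX): max(-17, -16) = -16
n2.2 (MIN): min(-16, -4) = -16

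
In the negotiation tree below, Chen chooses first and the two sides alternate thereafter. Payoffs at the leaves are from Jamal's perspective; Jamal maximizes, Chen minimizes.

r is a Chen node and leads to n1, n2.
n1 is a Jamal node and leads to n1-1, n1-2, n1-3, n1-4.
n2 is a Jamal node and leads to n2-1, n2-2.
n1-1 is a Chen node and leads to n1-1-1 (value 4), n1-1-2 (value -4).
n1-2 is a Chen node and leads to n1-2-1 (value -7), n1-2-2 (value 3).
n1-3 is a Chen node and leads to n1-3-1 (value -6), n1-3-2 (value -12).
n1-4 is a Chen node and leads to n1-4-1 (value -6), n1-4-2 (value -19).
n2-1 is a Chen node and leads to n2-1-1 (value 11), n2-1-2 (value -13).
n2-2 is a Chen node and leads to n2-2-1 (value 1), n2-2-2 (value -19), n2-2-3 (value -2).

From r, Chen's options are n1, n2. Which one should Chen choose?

n2

n1-1 (Chen): min(4, -4) = -4
n1-2 (Chen): min(-7, 3) = -7
n1-3 (Chen): min(-6, -12) = -12
n1-4 (Chen): min(-6, -19) = -19
n1 (Jamal): max(-4, -7, -12, -19) = -4
n2-1 (Chen): min(11, -13) = -13
n2-2 (Chen): min(1, -19, -2) = -19
n2 (Jamal): max(-13, -19) = -13
r (Chen): min(-4, -13) = -13
Chen at r wants the lowest of {n1=-4, n2=-13}, so chooses n2.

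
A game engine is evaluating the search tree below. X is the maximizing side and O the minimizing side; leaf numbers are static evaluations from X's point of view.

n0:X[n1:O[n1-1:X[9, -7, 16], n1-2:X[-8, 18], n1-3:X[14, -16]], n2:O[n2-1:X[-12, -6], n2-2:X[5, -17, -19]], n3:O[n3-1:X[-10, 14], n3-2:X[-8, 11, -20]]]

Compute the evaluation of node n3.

n3-1 (X): max(-10, 14) = 14
n3-2 (X): max(-8, 11, -20) = 11
n3 (O): min(14, 11) = 11

11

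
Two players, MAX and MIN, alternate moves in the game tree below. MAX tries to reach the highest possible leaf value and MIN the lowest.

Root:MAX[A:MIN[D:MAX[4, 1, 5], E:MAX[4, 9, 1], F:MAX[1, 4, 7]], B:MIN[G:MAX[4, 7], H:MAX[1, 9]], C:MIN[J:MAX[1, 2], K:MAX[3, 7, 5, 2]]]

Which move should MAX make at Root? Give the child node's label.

D (MAX): max(4, 1, 5) = 5
E (MAX): max(4, 9, 1) = 9
F (MAX): max(1, 4, 7) = 7
A (MIN): min(5, 9, 7) = 5
G (MAX): max(4, 7) = 7
H (MAX): max(1, 9) = 9
B (MIN): min(7, 9) = 7
J (MAX): max(1, 2) = 2
K (MAX): max(3, 7, 5, 2) = 7
C (MIN): min(2, 7) = 2
Root (MAX): max(5, 7, 2) = 7
MAX at Root wants the highest of {A=5, B=7, C=2}, so chooses B.

B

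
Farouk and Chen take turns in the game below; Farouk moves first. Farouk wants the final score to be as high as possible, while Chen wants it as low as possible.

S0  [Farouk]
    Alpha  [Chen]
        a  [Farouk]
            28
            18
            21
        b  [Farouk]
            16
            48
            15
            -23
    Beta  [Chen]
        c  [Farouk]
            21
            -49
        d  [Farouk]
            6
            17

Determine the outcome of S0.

a (Farouk): max(28, 18, 21) = 28
b (Farouk): max(16, 48, 15, -23) = 48
Alpha (Chen): min(28, 48) = 28
c (Farouk): max(21, -49) = 21
d (Farouk): max(6, 17) = 17
Beta (Chen): min(21, 17) = 17
S0 (Farouk): max(28, 17) = 28

28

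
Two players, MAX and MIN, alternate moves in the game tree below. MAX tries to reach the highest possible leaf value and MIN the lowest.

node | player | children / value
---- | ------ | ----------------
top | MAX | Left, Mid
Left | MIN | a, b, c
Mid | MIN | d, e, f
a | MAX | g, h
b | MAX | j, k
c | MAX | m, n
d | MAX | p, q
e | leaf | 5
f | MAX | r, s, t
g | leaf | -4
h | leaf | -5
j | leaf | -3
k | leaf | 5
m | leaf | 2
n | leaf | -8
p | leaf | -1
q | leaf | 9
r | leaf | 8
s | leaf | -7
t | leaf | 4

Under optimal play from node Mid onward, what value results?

d (MAX): max(-1, 9) = 9
f (MAX): max(8, -7, 4) = 8
Mid (MIN): min(9, 5, 8) = 5

5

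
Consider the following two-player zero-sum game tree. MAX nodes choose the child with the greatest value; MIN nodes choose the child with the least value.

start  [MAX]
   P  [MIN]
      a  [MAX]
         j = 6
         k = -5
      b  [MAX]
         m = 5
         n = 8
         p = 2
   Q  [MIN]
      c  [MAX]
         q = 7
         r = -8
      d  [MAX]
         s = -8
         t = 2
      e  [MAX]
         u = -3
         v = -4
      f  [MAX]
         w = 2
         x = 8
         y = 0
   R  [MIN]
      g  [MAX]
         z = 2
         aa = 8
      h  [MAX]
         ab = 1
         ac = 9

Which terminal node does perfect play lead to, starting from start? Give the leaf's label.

aa

a (MAX): max(6, -5) = 6
b (MAX): max(5, 8, 2) = 8
P (MIN): min(6, 8) = 6
c (MAX): max(7, -8) = 7
d (MAX): max(-8, 2) = 2
e (MAX): max(-3, -4) = -3
f (MAX): max(2, 8, 0) = 8
Q (MIN): min(7, 2, -3, 8) = -3
g (MAX): max(2, 8) = 8
h (MAX): max(1, 9) = 9
R (MIN): min(8, 9) = 8
start (MAX): max(6, -3, 8) = 8
At start, MAX picks R (highest: 8).
At R, MIN picks g (lowest: 8).
At g, MAX picks aa (highest: 8).
Terminal value 8.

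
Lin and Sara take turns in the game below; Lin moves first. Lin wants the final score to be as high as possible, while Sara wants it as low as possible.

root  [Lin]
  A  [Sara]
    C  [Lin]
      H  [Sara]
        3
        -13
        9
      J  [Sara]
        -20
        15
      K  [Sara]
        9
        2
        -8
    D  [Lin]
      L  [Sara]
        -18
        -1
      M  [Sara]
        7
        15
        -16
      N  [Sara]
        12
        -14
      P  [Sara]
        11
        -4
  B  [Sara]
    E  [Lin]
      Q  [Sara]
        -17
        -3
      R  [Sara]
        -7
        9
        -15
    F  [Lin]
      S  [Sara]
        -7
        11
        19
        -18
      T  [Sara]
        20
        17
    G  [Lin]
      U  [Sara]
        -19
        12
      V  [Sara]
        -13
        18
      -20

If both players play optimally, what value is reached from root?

H (Sara): min(3, -13, 9) = -13
J (Sara): min(-20, 15) = -20
K (Sara): min(9, 2, -8) = -8
C (Lin): max(-13, -20, -8) = -8
L (Sara): min(-18, -1) = -18
M (Sara): min(7, 15, -16) = -16
N (Sara): min(12, -14) = -14
P (Sara): min(11, -4) = -4
D (Lin): max(-18, -16, -14, -4) = -4
A (Sara): min(-8, -4) = -8
Q (Sara): min(-17, -3) = -17
R (Sara): min(-7, 9, -15) = -15
E (Lin): max(-17, -15) = -15
S (Sara): min(-7, 11, 19, -18) = -18
T (Sara): min(20, 17) = 17
F (Lin): max(-18, 17) = 17
U (Sara): min(-19, 12) = -19
V (Sara): min(-13, 18) = -13
G (Lin): max(-19, -13, -20) = -13
B (Sara): min(-15, 17, -13) = -15
root (Lin): max(-8, -15) = -8

-8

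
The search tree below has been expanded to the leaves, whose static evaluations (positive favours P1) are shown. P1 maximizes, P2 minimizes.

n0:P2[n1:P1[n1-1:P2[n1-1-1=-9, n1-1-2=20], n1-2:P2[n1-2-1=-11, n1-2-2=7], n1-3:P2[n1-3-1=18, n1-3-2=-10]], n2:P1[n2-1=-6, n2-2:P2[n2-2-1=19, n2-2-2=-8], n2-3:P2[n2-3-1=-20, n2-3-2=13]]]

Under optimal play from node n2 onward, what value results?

n2-2 (P2): min(19, -8) = -8
n2-3 (P2): min(-20, 13) = -20
n2 (P1): max(-6, -8, -20) = -6

-6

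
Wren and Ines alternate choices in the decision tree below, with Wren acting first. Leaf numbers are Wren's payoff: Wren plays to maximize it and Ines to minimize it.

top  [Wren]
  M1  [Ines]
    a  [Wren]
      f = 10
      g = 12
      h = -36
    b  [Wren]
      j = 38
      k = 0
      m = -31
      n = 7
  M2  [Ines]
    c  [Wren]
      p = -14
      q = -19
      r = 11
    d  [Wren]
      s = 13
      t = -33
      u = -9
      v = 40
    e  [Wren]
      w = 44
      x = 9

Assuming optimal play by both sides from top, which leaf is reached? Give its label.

g

a (Wren): max(10, 12, -36) = 12
b (Wren): max(38, 0, -31, 7) = 38
M1 (Ines): min(12, 38) = 12
c (Wren): max(-14, -19, 11) = 11
d (Wren): max(13, -33, -9, 40) = 40
e (Wren): max(44, 9) = 44
M2 (Ines): min(11, 40, 44) = 11
top (Wren): max(12, 11) = 12
At top, Wren picks M1 (highest: 12).
At M1, Ines picks a (lowest: 12).
At a, Wren picks g (highest: 12).
Terminal value 12.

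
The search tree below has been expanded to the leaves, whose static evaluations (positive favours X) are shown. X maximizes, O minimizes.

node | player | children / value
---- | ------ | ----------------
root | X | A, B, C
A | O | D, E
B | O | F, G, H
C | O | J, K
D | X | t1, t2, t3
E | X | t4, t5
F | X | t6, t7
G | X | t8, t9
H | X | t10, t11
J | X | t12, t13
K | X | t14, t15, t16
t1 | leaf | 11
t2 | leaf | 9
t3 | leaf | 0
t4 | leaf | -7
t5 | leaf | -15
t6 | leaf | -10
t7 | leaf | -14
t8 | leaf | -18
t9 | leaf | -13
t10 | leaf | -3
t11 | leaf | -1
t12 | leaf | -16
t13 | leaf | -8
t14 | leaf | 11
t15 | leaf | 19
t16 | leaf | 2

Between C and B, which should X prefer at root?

J (X): max(-16, -8) = -8
K (X): max(11, 19, 2) = 19
C (O): min(-8, 19) = -8
F (X): max(-10, -14) = -10
G (X): max(-18, -13) = -13
H (X): max(-3, -1) = -1
B (O): min(-10, -13, -1) = -13
X prefers the higher value; C=-8, B=-13. C is better since -8 > -13.

C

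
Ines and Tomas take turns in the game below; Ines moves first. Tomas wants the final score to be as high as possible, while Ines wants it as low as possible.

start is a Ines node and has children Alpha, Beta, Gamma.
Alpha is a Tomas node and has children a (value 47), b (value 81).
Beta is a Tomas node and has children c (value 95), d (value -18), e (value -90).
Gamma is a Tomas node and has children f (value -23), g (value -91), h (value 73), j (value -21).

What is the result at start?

73

Alpha (Tomas): max(47, 81) = 81
Beta (Tomas): max(95, -18, -90) = 95
Gamma (Tomas): max(-23, -91, 73, -21) = 73
start (Ines): min(81, 95, 73) = 73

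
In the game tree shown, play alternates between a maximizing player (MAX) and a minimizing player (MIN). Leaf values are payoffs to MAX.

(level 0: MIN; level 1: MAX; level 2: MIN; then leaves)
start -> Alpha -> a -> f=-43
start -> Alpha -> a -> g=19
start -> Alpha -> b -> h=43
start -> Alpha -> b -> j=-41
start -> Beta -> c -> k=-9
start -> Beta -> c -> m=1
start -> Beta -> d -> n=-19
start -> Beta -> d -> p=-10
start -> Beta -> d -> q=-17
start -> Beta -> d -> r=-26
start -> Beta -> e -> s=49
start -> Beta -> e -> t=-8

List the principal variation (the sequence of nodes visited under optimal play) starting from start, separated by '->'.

start -> Alpha -> b -> j

a (MIN): min(-43, 19) = -43
b (MIN): min(43, -41) = -41
Alpha (MAX): max(-43, -41) = -41
c (MIN): min(-9, 1) = -9
d (MIN): min(-19, -10, -17, -26) = -26
e (MIN): min(49, -8) = -8
Beta (MAX): max(-9, -26, -8) = -8
start (MIN): min(-41, -8) = -41
At start, MIN picks Alpha (lowest: -41).
At Alpha, MAX picks b (highest: -41).
At b, MIN picks j (lowest: -41).
Terminal value -41.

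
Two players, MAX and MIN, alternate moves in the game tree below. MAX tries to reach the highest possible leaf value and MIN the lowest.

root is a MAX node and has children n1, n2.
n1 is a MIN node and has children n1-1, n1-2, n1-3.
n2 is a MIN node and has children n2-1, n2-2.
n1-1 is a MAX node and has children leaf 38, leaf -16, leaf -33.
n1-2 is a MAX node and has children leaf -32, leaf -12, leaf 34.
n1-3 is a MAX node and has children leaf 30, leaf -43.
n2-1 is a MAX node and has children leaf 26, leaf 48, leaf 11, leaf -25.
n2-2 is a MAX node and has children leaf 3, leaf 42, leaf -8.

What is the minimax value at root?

n1-1 (MAX): max(38, -16, -33) = 38
n1-2 (MAX): max(-32, -12, 34) = 34
n1-3 (MAX): max(30, -43) = 30
n1 (MIN): min(38, 34, 30) = 30
n2-1 (MAX): max(26, 48, 11, -25) = 48
n2-2 (MAX): max(3, 42, -8) = 42
n2 (MIN): min(48, 42) = 42
root (MAX): max(30, 42) = 42

42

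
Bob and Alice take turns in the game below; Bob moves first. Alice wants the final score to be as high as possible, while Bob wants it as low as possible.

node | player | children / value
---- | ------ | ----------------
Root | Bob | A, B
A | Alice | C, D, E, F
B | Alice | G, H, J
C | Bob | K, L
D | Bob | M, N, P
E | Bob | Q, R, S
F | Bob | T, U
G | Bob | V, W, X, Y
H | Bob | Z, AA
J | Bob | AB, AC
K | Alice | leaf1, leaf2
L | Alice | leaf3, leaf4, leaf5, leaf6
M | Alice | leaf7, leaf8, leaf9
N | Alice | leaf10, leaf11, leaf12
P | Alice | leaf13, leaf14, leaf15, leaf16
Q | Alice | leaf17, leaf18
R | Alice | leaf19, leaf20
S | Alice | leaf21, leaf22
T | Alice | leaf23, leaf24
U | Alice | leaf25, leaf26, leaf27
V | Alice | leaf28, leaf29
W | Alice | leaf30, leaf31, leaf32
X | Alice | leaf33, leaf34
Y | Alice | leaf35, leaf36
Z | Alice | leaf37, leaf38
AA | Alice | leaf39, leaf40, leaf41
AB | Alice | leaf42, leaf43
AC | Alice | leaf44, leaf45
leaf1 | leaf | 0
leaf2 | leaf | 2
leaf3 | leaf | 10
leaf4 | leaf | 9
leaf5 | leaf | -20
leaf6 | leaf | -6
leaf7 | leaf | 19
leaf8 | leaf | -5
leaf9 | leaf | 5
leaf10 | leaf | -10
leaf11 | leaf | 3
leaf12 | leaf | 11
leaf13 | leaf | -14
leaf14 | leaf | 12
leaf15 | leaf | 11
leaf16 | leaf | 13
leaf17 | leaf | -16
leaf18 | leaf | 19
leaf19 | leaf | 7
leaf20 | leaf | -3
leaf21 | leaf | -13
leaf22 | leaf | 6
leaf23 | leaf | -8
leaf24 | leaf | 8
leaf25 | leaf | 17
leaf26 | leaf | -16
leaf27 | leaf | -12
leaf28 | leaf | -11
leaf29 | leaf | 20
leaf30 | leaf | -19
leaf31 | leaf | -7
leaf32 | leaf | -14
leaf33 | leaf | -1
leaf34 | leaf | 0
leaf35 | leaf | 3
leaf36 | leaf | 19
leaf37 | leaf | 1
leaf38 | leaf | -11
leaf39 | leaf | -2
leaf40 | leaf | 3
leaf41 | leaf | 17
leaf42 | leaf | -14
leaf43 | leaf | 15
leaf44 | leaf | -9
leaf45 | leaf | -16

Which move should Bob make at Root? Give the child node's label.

B

K (Alice): max(0, 2) = 2
L (Alice): max(10, 9, -20, -6) = 10
C (Bob): min(2, 10) = 2
M (Alice): max(19, -5, 5) = 19
N (Alice): max(-10, 3, 11) = 11
P (Alice): max(-14, 12, 11, 13) = 13
D (Bob): min(19, 11, 13) = 11
Q (Alice): max(-16, 19) = 19
R (Alice): max(7, -3) = 7
S (Alice): max(-13, 6) = 6
E (Bob): min(19, 7, 6) = 6
T (Alice): max(-8, 8) = 8
U (Alice): max(17, -16, -12) = 17
F (Bob): min(8, 17) = 8
A (Alice): max(2, 11, 6, 8) = 11
V (Alice): max(-11, 20) = 20
W (Alice): max(-19, -7, -14) = -7
X (Alice): max(-1, 0) = 0
Y (Alice): max(3, 19) = 19
G (Bob): min(20, -7, 0, 19) = -7
Z (Alice): max(1, -11) = 1
AA (Alice): max(-2, 3, 17) = 17
H (Bob): min(1, 17) = 1
AB (Alice): max(-14, 15) = 15
AC (Alice): max(-9, -16) = -9
J (Bob): min(15, -9) = -9
B (Alice): max(-7, 1, -9) = 1
Root (Bob): min(11, 1) = 1
Bob at Root wants the lowest of {A=11, B=1}, so chooses B.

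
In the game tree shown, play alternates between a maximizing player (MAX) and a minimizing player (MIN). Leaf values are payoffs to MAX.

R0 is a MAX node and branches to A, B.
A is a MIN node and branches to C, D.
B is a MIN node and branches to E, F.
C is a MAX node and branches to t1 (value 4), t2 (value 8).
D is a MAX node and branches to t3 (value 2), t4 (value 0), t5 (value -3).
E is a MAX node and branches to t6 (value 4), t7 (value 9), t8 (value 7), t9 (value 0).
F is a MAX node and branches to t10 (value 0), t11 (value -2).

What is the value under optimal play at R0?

C (MAX): max(4, 8) = 8
D (MAX): max(2, 0, -3) = 2
A (MIN): min(8, 2) = 2
E (MAX): max(4, 9, 7, 0) = 9
F (MAX): max(0, -2) = 0
B (MIN): min(9, 0) = 0
R0 (MAX): max(2, 0) = 2

2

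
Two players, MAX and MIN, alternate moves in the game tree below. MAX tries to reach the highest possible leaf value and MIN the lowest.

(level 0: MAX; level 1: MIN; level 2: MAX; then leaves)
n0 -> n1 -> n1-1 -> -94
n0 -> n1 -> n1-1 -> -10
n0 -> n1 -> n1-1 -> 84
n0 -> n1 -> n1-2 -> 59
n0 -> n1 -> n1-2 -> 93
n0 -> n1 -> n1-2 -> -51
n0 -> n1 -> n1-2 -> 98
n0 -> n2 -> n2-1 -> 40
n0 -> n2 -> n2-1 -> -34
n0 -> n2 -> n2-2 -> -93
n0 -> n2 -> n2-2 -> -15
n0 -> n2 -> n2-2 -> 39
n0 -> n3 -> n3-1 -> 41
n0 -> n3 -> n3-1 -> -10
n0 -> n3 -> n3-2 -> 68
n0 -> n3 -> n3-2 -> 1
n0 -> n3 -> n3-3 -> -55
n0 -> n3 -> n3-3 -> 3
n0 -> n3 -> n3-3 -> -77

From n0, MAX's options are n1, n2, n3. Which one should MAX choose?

n1

n1-1 (MAX): max(-94, -10, 84) = 84
n1-2 (MAX): max(59, 93, -51, 98) = 98
n1 (MIN): min(84, 98) = 84
n2-1 (MAX): max(40, -34) = 40
n2-2 (MAX): max(-93, -15, 39) = 39
n2 (MIN): min(40, 39) = 39
n3-1 (MAX): max(41, -10) = 41
n3-2 (MAX): max(68, 1) = 68
n3-3 (MAX): max(-55, 3, -77) = 3
n3 (MIN): min(41, 68, 3) = 3
n0 (MAX): max(84, 39, 3) = 84
MAX at n0 wants the highest of {n1=84, n2=39, n3=3}, so chooses n1.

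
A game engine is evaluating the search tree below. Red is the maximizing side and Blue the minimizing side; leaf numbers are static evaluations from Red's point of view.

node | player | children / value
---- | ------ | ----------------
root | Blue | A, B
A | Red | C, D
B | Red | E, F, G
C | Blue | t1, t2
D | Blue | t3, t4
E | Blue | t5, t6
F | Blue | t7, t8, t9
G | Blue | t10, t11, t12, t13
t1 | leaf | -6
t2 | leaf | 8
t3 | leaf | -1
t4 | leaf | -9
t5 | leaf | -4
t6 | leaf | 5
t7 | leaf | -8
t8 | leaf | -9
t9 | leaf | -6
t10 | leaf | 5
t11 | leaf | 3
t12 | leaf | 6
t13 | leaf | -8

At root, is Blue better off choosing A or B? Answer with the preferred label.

C (Blue): min(-6, 8) = -6
D (Blue): min(-1, -9) = -9
A (Red): max(-6, -9) = -6
E (Blue): min(-4, 5) = -4
F (Blue): min(-8, -9, -6) = -9
G (Blue): min(5, 3, 6, -8) = -8
B (Red): max(-4, -9, -8) = -4
Blue prefers the lower value; A=-6, B=-4. A is better since -6 < -4.

A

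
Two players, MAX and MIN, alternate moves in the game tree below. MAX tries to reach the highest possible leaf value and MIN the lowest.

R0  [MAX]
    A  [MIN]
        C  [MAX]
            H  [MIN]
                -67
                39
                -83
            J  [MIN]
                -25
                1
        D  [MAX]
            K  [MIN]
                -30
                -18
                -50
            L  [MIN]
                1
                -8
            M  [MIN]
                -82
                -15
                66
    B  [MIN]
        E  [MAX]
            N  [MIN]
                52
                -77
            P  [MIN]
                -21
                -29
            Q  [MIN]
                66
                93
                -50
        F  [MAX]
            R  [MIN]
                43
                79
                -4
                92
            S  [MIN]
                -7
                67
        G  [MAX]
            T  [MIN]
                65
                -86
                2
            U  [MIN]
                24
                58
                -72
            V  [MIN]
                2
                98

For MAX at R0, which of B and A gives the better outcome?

A

N (MIN): min(52, -77) = -77
P (MIN): min(-21, -29) = -29
Q (MIN): min(66, 93, -50) = -50
E (MAX): max(-77, -29, -50) = -29
R (MIN): min(43, 79, -4, 92) = -4
S (MIN): min(-7, 67) = -7
F (MAX): max(-4, -7) = -4
T (MIN): min(65, -86, 2) = -86
U (MIN): min(24, 58, -72) = -72
V (MIN): min(2, 98) = 2
G (MAX): max(-86, -72, 2) = 2
B (MIN): min(-29, -4, 2) = -29
H (MIN): min(-67, 39, -83) = -83
J (MIN): min(-25, 1) = -25
C (MAX): max(-83, -25) = -25
K (MIN): min(-30, -18, -50) = -50
L (MIN): min(1, -8) = -8
M (MIN): min(-82, -15, 66) = -82
D (MAX): max(-50, -8, -82) = -8
A (MIN): min(-25, -8) = -25
MAX prefers the higher value; B=-29, A=-25. A is better since -25 > -29.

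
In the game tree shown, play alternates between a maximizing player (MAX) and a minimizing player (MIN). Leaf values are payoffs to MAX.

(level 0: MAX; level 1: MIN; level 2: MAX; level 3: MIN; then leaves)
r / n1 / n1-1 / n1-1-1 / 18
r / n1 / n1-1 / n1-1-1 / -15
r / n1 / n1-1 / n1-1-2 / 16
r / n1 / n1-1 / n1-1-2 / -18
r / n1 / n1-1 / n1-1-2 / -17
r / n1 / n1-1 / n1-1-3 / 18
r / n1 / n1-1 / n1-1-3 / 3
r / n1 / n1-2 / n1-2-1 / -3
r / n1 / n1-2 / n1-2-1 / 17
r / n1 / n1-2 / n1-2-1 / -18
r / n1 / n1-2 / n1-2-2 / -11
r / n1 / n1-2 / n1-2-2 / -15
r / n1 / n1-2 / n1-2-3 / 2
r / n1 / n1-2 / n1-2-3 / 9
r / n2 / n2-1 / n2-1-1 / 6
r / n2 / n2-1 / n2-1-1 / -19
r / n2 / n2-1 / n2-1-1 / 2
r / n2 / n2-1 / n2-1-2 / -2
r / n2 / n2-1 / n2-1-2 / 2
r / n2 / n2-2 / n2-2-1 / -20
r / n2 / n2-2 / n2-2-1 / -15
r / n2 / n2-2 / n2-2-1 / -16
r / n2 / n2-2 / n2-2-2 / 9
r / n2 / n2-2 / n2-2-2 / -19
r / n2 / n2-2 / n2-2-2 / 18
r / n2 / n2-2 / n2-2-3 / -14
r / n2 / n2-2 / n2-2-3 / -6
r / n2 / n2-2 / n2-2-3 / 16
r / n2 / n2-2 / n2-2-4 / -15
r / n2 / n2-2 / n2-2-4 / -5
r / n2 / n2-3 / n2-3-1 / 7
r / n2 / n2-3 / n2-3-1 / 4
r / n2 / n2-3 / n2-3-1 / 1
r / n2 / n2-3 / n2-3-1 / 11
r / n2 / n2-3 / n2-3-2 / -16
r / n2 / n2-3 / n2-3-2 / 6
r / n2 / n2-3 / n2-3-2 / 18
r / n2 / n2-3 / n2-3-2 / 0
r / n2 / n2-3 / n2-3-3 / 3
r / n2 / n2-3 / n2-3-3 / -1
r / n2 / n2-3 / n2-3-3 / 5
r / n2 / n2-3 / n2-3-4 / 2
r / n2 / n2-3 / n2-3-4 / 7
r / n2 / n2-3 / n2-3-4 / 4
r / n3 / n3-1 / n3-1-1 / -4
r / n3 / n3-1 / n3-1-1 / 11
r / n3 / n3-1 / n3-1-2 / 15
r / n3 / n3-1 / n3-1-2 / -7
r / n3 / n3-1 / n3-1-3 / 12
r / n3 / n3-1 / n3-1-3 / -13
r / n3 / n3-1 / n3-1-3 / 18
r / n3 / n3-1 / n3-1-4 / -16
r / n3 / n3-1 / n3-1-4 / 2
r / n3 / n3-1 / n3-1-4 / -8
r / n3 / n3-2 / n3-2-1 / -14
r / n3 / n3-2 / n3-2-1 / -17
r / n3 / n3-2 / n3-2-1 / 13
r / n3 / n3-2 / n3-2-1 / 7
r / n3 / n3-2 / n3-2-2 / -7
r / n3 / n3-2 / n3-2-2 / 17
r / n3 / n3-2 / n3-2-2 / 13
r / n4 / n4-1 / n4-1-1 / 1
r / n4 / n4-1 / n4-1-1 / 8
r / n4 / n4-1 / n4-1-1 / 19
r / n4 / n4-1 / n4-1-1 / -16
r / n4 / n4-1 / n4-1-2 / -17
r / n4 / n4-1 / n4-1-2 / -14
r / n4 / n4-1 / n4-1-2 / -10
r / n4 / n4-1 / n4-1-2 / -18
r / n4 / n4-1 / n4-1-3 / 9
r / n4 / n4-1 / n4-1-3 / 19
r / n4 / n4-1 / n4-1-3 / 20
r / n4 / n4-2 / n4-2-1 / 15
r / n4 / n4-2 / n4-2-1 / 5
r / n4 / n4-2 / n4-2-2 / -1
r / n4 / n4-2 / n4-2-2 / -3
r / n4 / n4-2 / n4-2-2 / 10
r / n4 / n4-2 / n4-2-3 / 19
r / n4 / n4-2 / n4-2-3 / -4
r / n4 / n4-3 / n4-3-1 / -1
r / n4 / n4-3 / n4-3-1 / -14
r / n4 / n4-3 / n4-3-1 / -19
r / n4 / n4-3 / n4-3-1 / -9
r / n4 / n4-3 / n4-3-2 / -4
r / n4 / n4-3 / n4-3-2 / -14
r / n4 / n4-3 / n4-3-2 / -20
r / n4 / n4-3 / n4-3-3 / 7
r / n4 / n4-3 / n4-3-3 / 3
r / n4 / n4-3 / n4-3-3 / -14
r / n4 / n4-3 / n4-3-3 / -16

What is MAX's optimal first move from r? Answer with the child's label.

n1-1-1 (MIN): min(18, -15) = -15
n1-1-2 (MIN): min(16, -18, -17) = -18
n1-1-3 (MIN): min(18, 3) = 3
n1-1 (MAX): max(-15, -18, 3) = 3
n1-2-1 (MIN): min(-3, 17, -18) = -18
n1-2-2 (MIN): min(-11, -15) = -15
n1-2-3 (MIN): min(2, 9) = 2
n1-2 (MAX): max(-18, -15, 2) = 2
n1 (MIN): min(3, 2) = 2
n2-1-1 (MIN): min(6, -19, 2) = -19
n2-1-2 (MIN): min(-2, 2) = -2
n2-1 (MAX): max(-19, -2) = -2
n2-2-1 (MIN): min(-20, -15, -16) = -20
n2-2-2 (MIN): min(9, -19, 18) = -19
n2-2-3 (MIN): min(-14, -6, 16) = -14
n2-2-4 (MIN): min(-15, -5) = -15
n2-2 (MAX): max(-20, -19, -14, -15) = -14
n2-3-1 (MIN): min(7, 4, 1, 11) = 1
n2-3-2 (MIN): min(-16, 6, 18, 0) = -16
n2-3-3 (MIN): min(3, -1, 5) = -1
n2-3-4 (MIN): min(2, 7, 4) = 2
n2-3 (MAX): max(1, -16, -1, 2) = 2
n2 (MIN): min(-2, -14, 2) = -14
n3-1-1 (MIN): min(-4, 11) = -4
n3-1-2 (MIN): min(15, -7) = -7
n3-1-3 (MIN): min(12, -13, 18) = -13
n3-1-4 (MIN): min(-16, 2, -8) = -16
n3-1 (MAX): max(-4, -7, -13, -16) = -4
n3-2-1 (MIN): min(-14, -17, 13, 7) = -17
n3-2-2 (MIN): min(-7, 17, 13) = -7
n3-2 (MAX): max(-17, -7) = -7
n3 (MIN): min(-4, -7) = -7
n4-1-1 (MIN): min(1, 8, 19, -16) = -16
n4-1-2 (MIN): min(-17, -14, -10, -18) = -18
n4-1-3 (MIN): min(9, 19, 20) = 9
n4-1 (MAX): max(-16, -18, 9) = 9
n4-2-1 (MIN): min(15, 5) = 5
n4-2-2 (MIN): min(-1, -3, 10) = -3
n4-2-3 (MIN): min(19, -4) = -4
n4-2 (MAX): max(5, -3, -4) = 5
n4-3-1 (MIN): min(-1, -14, -19, -9) = -19
n4-3-2 (MIN): min(-4, -14, -20) = -20
n4-3-3 (MIN): min(7, 3, -14, -16) = -16
n4-3 (MAX): max(-19, -20, -16) = -16
n4 (MIN): min(9, 5, -16) = -16
r (MAX): max(2, -14, -7, -16) = 2
MAX at r wants the highest of {n1=2, n2=-14, n3=-7, n4=-16}, so chooses n1.

n1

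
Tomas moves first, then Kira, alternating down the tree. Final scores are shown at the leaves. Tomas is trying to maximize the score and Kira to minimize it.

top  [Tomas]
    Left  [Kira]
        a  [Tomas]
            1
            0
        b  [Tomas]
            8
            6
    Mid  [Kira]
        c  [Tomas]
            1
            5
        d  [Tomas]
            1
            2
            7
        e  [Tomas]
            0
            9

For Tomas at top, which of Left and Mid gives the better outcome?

Mid

a (Tomas): max(1, 0) = 1
b (Tomas): max(8, 6) = 8
Left (Kira): min(1, 8) = 1
c (Tomas): max(1, 5) = 5
d (Tomas): max(1, 2, 7) = 7
e (Tomas): max(0, 9) = 9
Mid (Kira): min(5, 7, 9) = 5
Tomas prefers the higher value; Left=1, Mid=5. Mid is better since 5 > 1.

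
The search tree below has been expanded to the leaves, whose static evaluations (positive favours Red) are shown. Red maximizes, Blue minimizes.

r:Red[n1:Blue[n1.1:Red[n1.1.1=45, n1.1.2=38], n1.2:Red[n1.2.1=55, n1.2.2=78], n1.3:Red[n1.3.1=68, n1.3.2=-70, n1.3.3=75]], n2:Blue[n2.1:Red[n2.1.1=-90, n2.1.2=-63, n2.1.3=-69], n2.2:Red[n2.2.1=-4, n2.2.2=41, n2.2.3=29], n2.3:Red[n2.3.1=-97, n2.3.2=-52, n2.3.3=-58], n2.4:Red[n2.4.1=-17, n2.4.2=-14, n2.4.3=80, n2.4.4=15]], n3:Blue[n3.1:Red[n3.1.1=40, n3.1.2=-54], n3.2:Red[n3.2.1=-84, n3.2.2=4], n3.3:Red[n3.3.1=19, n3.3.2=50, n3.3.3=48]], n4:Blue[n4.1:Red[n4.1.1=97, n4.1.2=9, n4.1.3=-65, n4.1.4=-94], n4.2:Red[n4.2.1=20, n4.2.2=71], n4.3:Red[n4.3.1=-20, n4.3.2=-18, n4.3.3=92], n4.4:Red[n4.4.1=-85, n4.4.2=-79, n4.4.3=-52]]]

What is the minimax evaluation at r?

n1.1 (Red): max(45, 38) = 45
n1.2 (Red): max(55, 78) = 78
n1.3 (Red): max(68, -70, 75) = 75
n1 (Blue): min(45, 78, 75) = 45
n2.1 (Red): max(-90, -63, -69) = -63
n2.2 (Red): max(-4, 41, 29) = 41
n2.3 (Red): max(-97, -52, -58) = -52
n2.4 (Red): max(-17, -14, 80, 15) = 80
n2 (Blue): min(-63, 41, -52, 80) = -63
n3.1 (Red): max(40, -54) = 40
n3.2 (Red): max(-84, 4) = 4
n3.3 (Red): max(19, 50, 48) = 50
n3 (Blue): min(40, 4, 50) = 4
n4.1 (Red): max(97, 9, -65, -94) = 97
n4.2 (Red): max(20, 71) = 71
n4.3 (Red): max(-20, -18, 92) = 92
n4.4 (Red): max(-85, -79, -52) = -52
n4 (Blue): min(97, 71, 92, -52) = -52
r (Red): max(45, -63, 4, -52) = 45

45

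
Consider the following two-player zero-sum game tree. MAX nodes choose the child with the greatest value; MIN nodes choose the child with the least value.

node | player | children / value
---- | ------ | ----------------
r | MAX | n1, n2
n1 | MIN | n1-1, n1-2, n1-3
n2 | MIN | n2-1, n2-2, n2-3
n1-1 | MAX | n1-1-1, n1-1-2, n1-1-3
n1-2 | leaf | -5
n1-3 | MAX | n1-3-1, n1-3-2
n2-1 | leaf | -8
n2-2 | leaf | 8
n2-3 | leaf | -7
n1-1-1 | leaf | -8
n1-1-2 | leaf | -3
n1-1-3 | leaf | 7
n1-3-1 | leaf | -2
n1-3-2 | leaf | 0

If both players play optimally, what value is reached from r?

n1-1 (MAX): max(-8, -3, 7) = 7
n1-3 (MAX): max(-2, 0) = 0
n1 (MIN): min(7, -5, 0) = -5
n2 (MIN): min(-8, 8, -7) = -8
r (MAX): max(-5, -8) = -5

-5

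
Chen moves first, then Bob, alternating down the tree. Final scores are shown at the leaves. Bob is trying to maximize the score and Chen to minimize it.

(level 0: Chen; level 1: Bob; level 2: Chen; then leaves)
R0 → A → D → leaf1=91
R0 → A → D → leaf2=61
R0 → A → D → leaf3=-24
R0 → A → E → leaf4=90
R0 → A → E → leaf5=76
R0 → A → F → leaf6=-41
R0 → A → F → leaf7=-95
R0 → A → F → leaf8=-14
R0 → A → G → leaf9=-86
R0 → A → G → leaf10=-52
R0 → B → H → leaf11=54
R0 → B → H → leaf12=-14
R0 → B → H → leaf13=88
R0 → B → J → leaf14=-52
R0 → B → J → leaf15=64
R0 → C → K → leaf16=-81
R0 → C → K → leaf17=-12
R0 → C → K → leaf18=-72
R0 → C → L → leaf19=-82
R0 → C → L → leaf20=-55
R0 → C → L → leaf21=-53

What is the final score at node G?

-86

G (Chen): min(-86, -52) = -86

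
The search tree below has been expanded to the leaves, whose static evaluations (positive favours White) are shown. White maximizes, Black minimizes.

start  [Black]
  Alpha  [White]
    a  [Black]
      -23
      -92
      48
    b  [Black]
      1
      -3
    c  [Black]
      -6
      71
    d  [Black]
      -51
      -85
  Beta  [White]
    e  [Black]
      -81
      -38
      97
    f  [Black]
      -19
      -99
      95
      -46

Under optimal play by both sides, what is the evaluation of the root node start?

a (Black): min(-23, -92, 48) = -92
b (Black): min(1, -3) = -3
c (Black): min(-6, 71) = -6
d (Black): min(-51, -85) = -85
Alpha (White): max(-92, -3, -6, -85) = -3
e (Black): min(-81, -38, 97) = -81
f (Black): min(-19, -99, 95, -46) = -99
Beta (White): max(-81, -99) = -81
start (Black): min(-3, -81) = -81

-81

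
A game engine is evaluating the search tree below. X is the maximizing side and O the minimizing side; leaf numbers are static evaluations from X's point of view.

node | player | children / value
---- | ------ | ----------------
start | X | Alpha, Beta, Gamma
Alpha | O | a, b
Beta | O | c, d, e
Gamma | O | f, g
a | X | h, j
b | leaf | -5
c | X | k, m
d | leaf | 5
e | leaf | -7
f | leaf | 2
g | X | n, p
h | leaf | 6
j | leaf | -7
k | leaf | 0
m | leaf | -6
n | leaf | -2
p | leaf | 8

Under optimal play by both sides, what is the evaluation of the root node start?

a (X): max(6, -7) = 6
Alpha (O): min(6, -5) = -5
c (X): max(0, -6) = 0
Beta (O): min(0, 5, -7) = -7
g (X): max(-2, 8) = 8
Gamma (O): min(2, 8) = 2
start (X): max(-5, -7, 2) = 2

2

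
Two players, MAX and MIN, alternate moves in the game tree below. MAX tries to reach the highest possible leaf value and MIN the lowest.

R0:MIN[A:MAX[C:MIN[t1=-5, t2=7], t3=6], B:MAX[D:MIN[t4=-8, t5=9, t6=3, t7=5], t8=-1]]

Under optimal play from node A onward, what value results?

C (MIN): min(-5, 7) = -5
A (MAX): max(-5, 6) = 6

6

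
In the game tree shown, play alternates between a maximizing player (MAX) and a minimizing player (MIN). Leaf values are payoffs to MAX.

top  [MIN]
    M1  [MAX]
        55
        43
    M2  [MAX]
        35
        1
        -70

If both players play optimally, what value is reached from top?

M1 (MAX): max(55, 43) = 55
M2 (MAX): max(35, 1, -70) = 35
top (MIN): min(55, 35) = 35

35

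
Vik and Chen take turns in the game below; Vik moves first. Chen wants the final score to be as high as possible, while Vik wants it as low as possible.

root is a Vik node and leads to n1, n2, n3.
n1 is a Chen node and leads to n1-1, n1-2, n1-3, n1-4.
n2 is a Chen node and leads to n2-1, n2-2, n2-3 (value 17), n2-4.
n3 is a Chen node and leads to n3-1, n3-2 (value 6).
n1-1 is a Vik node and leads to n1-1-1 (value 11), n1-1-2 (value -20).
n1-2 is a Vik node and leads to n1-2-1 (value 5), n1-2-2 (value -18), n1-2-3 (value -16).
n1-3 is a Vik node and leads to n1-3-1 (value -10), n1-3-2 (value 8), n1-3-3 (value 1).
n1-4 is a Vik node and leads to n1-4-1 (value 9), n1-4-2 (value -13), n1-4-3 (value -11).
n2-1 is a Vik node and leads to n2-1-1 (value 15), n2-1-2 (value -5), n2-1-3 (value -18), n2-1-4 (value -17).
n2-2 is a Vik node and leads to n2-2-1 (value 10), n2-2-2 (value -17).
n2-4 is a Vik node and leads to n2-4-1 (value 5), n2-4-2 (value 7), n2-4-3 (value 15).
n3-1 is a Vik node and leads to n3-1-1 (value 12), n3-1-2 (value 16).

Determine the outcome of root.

-10

n1-1 (Vik): min(11, -20) = -20
n1-2 (Vik): min(5, -18, -16) = -18
n1-3 (Vik): min(-10, 8, 1) = -10
n1-4 (Vik): min(9, -13, -11) = -13
n1 (Chen): max(-20, -18, -10, -13) = -10
n2-1 (Vik): min(15, -5, -18, -17) = -18
n2-2 (Vik): min(10, -17) = -17
n2-4 (Vik): min(5, 7, 15) = 5
n2 (Chen): max(-18, -17, 17, 5) = 17
n3-1 (Vik): min(12, 16) = 12
n3 (Chen): max(12, 6) = 12
root (Vik): min(-10, 17, 12) = -10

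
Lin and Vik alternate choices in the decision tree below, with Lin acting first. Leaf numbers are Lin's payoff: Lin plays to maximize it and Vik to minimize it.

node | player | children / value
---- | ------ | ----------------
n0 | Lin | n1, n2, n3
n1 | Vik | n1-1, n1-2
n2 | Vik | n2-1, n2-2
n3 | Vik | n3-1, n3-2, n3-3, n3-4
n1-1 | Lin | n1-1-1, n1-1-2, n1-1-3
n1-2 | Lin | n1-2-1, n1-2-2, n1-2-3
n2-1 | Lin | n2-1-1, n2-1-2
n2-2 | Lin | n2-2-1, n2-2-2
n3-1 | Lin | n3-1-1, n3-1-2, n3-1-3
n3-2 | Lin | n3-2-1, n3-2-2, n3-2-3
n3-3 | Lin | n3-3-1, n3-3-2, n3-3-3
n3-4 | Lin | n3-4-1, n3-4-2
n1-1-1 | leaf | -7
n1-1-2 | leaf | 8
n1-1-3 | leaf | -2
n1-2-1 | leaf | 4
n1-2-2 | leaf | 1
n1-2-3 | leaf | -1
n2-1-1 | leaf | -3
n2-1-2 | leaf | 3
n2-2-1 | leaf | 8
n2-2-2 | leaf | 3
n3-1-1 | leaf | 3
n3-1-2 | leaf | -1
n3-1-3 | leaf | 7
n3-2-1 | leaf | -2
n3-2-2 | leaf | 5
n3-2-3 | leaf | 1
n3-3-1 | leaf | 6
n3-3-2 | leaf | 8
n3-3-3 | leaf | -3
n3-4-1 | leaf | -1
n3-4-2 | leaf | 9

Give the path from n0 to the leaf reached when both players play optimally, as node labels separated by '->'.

n1-1 (Lin): max(-7, 8, -2) = 8
n1-2 (Lin): max(4, 1, -1) = 4
n1 (Vik): min(8, 4) = 4
n2-1 (Lin): max(-3, 3) = 3
n2-2 (Lin): max(8, 3) = 8
n2 (Vik): min(3, 8) = 3
n3-1 (Lin): max(3, -1, 7) = 7
n3-2 (Lin): max(-2, 5, 1) = 5
n3-3 (Lin): max(6, 8, -3) = 8
n3-4 (Lin): max(-1, 9) = 9
n3 (Vik): min(7, 5, 8, 9) = 5
n0 (Lin): max(4, 3, 5) = 5
At n0, Lin picks n3 (highest: 5).
At n3, Vik picks n3-2 (lowest: 5).
At n3-2, Lin picks n3-2-2 (highest: 5).
Terminal value 5.

n0 -> n3 -> n3-2 -> n3-2-2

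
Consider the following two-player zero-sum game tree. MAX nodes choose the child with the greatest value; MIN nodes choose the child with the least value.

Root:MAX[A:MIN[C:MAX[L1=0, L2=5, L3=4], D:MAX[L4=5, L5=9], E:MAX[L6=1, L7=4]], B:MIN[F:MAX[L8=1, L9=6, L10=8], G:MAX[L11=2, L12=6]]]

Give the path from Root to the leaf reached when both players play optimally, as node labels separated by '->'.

Root -> B -> G -> L12

C (MAX): max(0, 5, 4) = 5
D (MAX): max(5, 9) = 9
E (MAX): max(1, 4) = 4
A (MIN): min(5, 9, 4) = 4
F (MAX): max(1, 6, 8) = 8
G (MAX): max(2, 6) = 6
B (MIN): min(8, 6) = 6
Root (MAX): max(4, 6) = 6
At Root, MAX picks B (highest: 6).
At B, MIN picks G (lowest: 6).
At G, MAX picks L12 (highest: 6).
Terminal value 6.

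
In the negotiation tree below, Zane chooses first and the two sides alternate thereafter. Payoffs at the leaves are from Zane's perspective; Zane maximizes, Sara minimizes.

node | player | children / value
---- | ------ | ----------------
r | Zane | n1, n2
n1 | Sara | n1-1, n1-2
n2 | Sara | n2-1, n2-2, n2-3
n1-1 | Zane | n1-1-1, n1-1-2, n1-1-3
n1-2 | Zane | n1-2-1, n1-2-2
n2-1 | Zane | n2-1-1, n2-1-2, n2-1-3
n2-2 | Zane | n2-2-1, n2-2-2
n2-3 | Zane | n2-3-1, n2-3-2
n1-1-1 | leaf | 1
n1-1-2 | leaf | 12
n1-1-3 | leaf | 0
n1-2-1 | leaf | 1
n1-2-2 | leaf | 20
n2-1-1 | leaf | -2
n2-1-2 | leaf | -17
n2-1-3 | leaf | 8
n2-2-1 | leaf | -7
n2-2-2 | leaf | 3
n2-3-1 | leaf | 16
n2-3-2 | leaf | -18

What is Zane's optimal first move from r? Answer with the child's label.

n1-1 (Zane): max(1, 12, 0) = 12
n1-2 (Zane): max(1, 20) = 20
n1 (Sara): min(12, 20) = 12
n2-1 (Zane): max(-2, -17, 8) = 8
n2-2 (Zane): max(-7, 3) = 3
n2-3 (Zane): max(16, -18) = 16
n2 (Sara): min(8, 3, 16) = 3
r (Zane): max(12, 3) = 12
Zane at r wants the highest of {n1=12, n2=3}, so chooses n1.

n1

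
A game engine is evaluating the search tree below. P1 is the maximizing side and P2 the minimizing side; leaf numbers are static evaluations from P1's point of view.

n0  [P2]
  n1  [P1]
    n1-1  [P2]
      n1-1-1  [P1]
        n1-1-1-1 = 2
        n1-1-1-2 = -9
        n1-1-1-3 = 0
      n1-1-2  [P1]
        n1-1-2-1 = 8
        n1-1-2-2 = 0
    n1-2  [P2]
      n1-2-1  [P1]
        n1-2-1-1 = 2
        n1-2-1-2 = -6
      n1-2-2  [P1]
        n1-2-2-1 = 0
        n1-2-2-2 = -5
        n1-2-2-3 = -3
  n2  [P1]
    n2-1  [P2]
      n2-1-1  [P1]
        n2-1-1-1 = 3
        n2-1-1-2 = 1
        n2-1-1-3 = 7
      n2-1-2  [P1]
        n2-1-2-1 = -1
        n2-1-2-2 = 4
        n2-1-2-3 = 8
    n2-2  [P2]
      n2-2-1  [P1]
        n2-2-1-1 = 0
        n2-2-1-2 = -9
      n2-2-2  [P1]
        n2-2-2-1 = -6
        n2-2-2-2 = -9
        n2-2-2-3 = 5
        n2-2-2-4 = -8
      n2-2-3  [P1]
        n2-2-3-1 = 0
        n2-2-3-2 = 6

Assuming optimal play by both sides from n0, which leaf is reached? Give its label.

n1-1-1-1

n1-1-1 (P1): max(2, -9, 0) = 2
n1-1-2 (P1): max(8, 0) = 8
n1-1 (P2): min(2, 8) = 2
n1-2-1 (P1): max(2, -6) = 2
n1-2-2 (P1): max(0, -5, -3) = 0
n1-2 (P2): min(2, 0) = 0
n1 (P1): max(2, 0) = 2
n2-1-1 (P1): max(3, 1, 7) = 7
n2-1-2 (P1): max(-1, 4, 8) = 8
n2-1 (P2): min(7, 8) = 7
n2-2-1 (P1): max(0, -9) = 0
n2-2-2 (P1): max(-6, -9, 5, -8) = 5
n2-2-3 (P1): max(0, 6) = 6
n2-2 (P2): min(0, 5, 6) = 0
n2 (P1): max(7, 0) = 7
n0 (P2): min(2, 7) = 2
At n0, P2 picks n1 (lowest: 2).
At n1, P1 picks n1-1 (highest: 2).
At n1-1, P2 picks n1-1-1 (lowest: 2).
At n1-1-1, P1 picks n1-1-1-1 (highest: 2).
Terminal value 2.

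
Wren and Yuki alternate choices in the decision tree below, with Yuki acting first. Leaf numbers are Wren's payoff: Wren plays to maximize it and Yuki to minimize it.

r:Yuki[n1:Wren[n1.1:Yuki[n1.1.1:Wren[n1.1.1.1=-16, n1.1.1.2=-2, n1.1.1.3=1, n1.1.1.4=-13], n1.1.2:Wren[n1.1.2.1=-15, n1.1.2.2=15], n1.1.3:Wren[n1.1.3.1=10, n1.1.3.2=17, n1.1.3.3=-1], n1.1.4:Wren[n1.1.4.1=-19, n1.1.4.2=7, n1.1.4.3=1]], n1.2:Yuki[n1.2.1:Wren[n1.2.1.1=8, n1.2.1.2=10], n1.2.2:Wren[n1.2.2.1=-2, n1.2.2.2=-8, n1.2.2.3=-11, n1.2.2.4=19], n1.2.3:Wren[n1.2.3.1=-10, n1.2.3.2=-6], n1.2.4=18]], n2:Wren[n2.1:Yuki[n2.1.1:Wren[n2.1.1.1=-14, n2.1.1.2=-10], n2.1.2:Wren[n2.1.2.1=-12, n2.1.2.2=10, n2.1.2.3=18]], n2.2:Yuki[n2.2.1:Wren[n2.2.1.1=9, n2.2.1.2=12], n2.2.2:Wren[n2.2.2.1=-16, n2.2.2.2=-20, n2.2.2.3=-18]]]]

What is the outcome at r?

n1.1.1 (Wren): max(-16, -2, 1, -13) = 1
n1.1.2 (Wren): max(-15, 15) = 15
n1.1.3 (Wren): max(10, 17, -1) = 17
n1.1.4 (Wren): max(-19, 7, 1) = 7
n1.1 (Yuki): min(1, 15, 17, 7) = 1
n1.2.1 (Wren): max(8, 10) = 10
n1.2.2 (Wren): max(-2, -8, -11, 19) = 19
n1.2.3 (Wren): max(-10, -6) = -6
n1.2 (Yuki): min(10, 19, -6, 18) = -6
n1 (Wren): max(1, -6) = 1
n2.1.1 (Wren): max(-14, -10) = -10
n2.1.2 (Wren): max(-12, 10, 18) = 18
n2.1 (Yuki): min(-10, 18) = -10
n2.2.1 (Wren): max(9, 12) = 12
n2.2.2 (Wren): max(-16, -20, -18) = -16
n2.2 (Yuki): min(12, -16) = -16
n2 (Wren): max(-10, -16) = -10
r (Yuki): min(1, -10) = -10

-10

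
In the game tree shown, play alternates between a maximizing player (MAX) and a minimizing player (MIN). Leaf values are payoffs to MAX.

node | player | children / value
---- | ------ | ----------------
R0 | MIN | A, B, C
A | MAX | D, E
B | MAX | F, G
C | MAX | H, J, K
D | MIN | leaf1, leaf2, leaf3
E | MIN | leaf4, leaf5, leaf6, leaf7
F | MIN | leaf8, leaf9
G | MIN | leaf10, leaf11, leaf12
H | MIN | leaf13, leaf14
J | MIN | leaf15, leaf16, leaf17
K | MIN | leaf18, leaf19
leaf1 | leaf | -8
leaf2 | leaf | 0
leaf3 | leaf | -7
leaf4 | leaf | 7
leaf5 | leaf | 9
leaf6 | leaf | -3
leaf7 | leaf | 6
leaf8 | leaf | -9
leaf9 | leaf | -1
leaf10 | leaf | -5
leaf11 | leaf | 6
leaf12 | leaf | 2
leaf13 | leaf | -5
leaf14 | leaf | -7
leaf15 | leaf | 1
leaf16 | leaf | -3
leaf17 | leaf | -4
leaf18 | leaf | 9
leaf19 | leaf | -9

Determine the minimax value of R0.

-5

D (MIN): min(-8, 0, -7) = -8
E (MIN): min(7, 9, -3, 6) = -3
A (MAX): max(-8, -3) = -3
F (MIN): min(-9, -1) = -9
G (MIN): min(-5, 6, 2) = -5
B (MAX): max(-9, -5) = -5
H (MIN): min(-5, -7) = -7
J (MIN): min(1, -3, -4) = -4
K (MIN): min(9, -9) = -9
C (MAX): max(-7, -4, -9) = -4
R0 (MIN): min(-3, -5, -4) = -5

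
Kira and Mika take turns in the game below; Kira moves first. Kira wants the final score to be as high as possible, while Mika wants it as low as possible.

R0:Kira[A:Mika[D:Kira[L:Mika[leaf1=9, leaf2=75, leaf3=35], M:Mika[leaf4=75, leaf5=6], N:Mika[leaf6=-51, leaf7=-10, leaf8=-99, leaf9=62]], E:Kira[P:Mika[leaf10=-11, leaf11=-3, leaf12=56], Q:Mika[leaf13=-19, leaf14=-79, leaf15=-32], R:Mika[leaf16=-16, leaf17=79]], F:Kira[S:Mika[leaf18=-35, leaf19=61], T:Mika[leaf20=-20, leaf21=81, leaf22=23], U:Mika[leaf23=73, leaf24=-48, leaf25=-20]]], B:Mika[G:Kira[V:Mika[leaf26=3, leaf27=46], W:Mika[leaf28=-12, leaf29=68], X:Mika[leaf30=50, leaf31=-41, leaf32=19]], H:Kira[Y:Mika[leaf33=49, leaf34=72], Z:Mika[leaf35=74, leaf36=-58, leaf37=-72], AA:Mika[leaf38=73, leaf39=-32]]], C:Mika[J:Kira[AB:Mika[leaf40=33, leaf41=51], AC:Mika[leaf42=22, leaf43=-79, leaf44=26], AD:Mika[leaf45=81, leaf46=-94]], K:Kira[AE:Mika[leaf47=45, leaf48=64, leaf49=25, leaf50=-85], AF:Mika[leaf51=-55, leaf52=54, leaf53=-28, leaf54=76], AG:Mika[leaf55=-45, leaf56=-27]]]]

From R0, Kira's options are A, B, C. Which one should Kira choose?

B

L (Mika): min(9, 75, 35) = 9
M (Mika): min(75, 6) = 6
N (Mika): min(-51, -10, -99, 62) = -99
D (Kira): max(9, 6, -99) = 9
P (Mika): min(-11, -3, 56) = -11
Q (Mika): min(-19, -79, -32) = -79
R (Mika): min(-16, 79) = -16
E (Kira): max(-11, -79, -16) = -11
S (Mika): min(-35, 61) = -35
T (Mika): min(-20, 81, 23) = -20
U (Mika): min(73, -48, -20) = -48
F (Kira): max(-35, -20, -48) = -20
A (Mika): min(9, -11, -20) = -20
V (Mika): min(3, 46) = 3
W (Mika): min(-12, 68) = -12
X (Mika): min(50, -41, 19) = -41
G (Kira): max(3, -12, -41) = 3
Y (Mika): min(49, 72) = 49
Z (Mika): min(74, -58, -72) = -72
AA (Mika): min(73, -32) = -32
H (Kira): max(49, -72, -32) = 49
B (Mika): min(3, 49) = 3
AB (Mika): min(33, 51) = 33
AC (Mika): min(22, -79, 26) = -79
AD (Mika): min(81, -94) = -94
J (Kira): max(33, -79, -94) = 33
AE (Mika): min(45, 64, 25, -85) = -85
AF (Mika): min(-55, 54, -28, 76) = -55
AG (Mika): min(-45, -27) = -45
K (Kira): max(-85, -55, -45) = -45
C (Mika): min(33, -45) = -45
R0 (Kira): max(-20, 3, -45) = 3
Kira at R0 wants the highest of {A=-20, B=3, C=-45}, so chooses B.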